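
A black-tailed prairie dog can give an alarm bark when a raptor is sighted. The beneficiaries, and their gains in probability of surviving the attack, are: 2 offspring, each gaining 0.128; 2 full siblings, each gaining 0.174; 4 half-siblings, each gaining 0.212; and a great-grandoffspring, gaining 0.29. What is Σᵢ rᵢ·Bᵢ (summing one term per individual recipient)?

r to an offspring = 0.5 (one parent–offspring link: r = (1/2)^1 = 1/2).
r to a full sibling = 0.5 (full sibs share both parents — two paths of length 2: r = 2·(1/2)^2 = 1/2).
r to a half-sibling = 1/4 (half-sibs share one parent — one path of length 2: r = (1/2)^2 = 1/4).
r to a great-grandoffspring = 0.125 (three parent–offspring links: r = (1/2)^3 = 1/8).
Summing one r·B term per recipient: 2·0.5·0.128 + 2·0.5·0.174 + 4·0.25·0.212 + 1·0.125·0.29 = 0.55025.

0.55025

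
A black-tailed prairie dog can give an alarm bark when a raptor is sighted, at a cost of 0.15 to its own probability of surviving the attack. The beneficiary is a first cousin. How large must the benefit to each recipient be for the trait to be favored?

r to a first cousin = 0.125 (first cousins share one grandparent pair — two paths of length 4: r = 2·(1/2)^4 = 1/8).
Hamilton's rule with n recipients of equal r: n·r·B > C, so B > C/(n·r) = 0.15/(1·0.125) = 1.2.

1.2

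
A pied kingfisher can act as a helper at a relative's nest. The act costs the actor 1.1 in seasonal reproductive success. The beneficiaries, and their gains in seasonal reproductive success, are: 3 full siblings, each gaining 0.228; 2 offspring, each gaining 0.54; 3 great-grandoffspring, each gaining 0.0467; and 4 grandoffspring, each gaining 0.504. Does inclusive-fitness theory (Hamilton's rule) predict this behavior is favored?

Hamilton's rule: the trait is favored when the sum of r·B over every recipient exceeds the actor's cost C.
r to a full sibling = 0.5 (full sibs share both parents — two paths of length 2: r = 2·(1/2)^2 = 1/2).
r to an offspring = 1/2 (one parent–offspring link: r = (1/2)^1 = 1/2).
r to a great-grandoffspring = 1/8 (three parent–offspring links: r = (1/2)^3 = 1/8).
r to a grandoffspring = 0.25 (two parent–offspring links: r = (1/2)^2 = 1/4).
Summing one r·B term per recipient: 3·0.5·0.228 + 2·0.5·0.54 + 3·0.125·0.0467 + 4·0.25·0.504 = 1.4035125.
1.4035125 > 1.1: the indirect benefit exceeds the cost.

Yes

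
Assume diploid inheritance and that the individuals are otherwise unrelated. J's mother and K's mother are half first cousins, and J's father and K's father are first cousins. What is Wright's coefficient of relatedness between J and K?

Wright's path rule: contributions from independent ancestry routes add.
J and K are related in two ways: half second cousins through their mothers (r = 1/64) and second cousins through their fathers (r = 1/32).
r = 1/64 + 1/32 = 3/64 = 0.046875.

0.046875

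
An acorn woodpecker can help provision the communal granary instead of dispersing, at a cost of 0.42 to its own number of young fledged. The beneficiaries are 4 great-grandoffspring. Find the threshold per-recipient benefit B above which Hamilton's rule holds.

r to a great-grandoffspring = 0.125 (three parent–offspring links: r = (1/2)^3 = 1/8).
Hamilton's rule with n recipients of equal r: n·r·B > C, so B > C/(n·r) = 0.42/(4·0.125) = 0.84.

0.84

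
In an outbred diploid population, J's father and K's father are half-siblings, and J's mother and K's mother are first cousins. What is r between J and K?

0.09375

Wright's path rule: contributions from independent ancestry routes add.
J and K are related in two ways: half first cousins through their fathers (r = 1/16) and second cousins through their mothers (r = 1/32).
r = 1/16 + 1/32 = 3/32 = 0.09375.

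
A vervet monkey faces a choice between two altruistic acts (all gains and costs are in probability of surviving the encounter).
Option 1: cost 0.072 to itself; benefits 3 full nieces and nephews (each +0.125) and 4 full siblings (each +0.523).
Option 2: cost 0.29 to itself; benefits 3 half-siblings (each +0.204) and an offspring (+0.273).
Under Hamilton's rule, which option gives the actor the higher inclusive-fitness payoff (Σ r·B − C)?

Option 1

Option 1: r to a full niece or nephew = 0.25.
Option 1: r to a full sibling = 0.5.
Option 1: Σ r·B − C = (3·0.25·0.125 + 4·0.5·0.523) − 0.072 = 1.06775.
Option 2: r to a half-sibling = 0.25.
Option 2: r to an offspring = 0.5.
Option 2: Σ r·B − C = (3·0.25·0.204 + 1·0.5·0.273) − 0.29 = -0.0005.
Option 1 has the higher net inclusive-fitness payoff.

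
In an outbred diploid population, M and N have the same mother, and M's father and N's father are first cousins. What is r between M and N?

With two independent routes of shared ancestry, r is the sum of the two contributions.
M and N are related in two ways: half-sibs through their shared mother (r = 1/4) and second cousins through their fathers (r = 1/32).
r = 1/4 + 1/32 = 9/32 = 0.28125.

0.28125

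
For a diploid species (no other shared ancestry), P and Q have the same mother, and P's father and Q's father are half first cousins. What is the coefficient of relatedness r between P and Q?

With two independent routes of shared ancestry, r is the sum of the two contributions.
P and Q are related in two ways: half-sibs through their shared mother (r = 1/4) and half second cousins through their fathers (r = 1/64).
r = 1/4 + 1/64 = 17/64 = 0.265625.

0.265625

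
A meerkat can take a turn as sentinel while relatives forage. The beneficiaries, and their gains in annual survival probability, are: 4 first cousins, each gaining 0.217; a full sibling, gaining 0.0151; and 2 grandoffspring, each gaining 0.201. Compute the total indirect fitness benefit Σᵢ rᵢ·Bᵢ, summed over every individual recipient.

0.21655

r to a first cousin = 0.125 (first cousins share one grandparent pair — two paths of length 4: r = 2·(1/2)^4 = 1/8).
r to a full sibling = 0.5 (full sibs share both parents — two paths of length 2: r = 2·(1/2)^2 = 1/2).
r to a grandoffspring = 1/4 (two parent–offspring links: r = (1/2)^2 = 1/4).
Summing one r·B term per recipient: 4·0.125·0.217 + 1·0.5·0.0151 + 2·0.25·0.201 = 0.21655.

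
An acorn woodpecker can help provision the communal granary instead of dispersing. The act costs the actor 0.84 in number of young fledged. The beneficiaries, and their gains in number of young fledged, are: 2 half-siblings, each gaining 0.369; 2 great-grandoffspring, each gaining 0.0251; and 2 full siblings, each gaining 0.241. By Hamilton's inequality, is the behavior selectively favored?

Hamilton's rule: the trait is favored when the sum of r·B over every recipient exceeds the actor's cost C.
r to a half-sibling = 0.25 (half-sibs share one parent — one path of length 2: r = (1/2)^2 = 1/4).
r to a great-grandoffspring = 0.125 (three parent–offspring links: r = (1/2)^3 = 1/8).
r to a full sibling = 0.5 (full sibs share both parents — two paths of length 2: r = 2·(1/2)^2 = 1/2).
Summing one r·B term per recipient: 2·0.25·0.369 + 2·0.125·0.0251 + 2·0.5·0.241 = 0.431775.
0.431775 < 0.84: the indirect benefit is less than the cost.

No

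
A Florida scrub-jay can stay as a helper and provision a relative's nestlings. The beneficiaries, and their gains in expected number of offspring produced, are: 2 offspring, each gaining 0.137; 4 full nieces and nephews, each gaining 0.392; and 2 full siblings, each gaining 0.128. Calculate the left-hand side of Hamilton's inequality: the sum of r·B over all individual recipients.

r to an offspring = 1/2 (one parent–offspring link: r = (1/2)^1 = 1/2).
r to a full niece or nephew = 0.25 (full aunt/uncle↔niece/nephew: two paths of length 3 through the shared grandparent pair: r = 2·(1/2)^3 = 1/4).
r to a full sibling = 0.5 (full sibs share both parents — two paths of length 2: r = 2·(1/2)^2 = 1/2).
Summing one r·B term per recipient: 2·0.5·0.137 + 4·0.25·0.392 + 2·0.5·0.128 = 0.657.

0.657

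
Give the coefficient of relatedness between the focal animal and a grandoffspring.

Each parent–offspring link contributes a factor of 1/2, and independent paths through distinct common ancestors add.
Two parent–offspring links: r = (1/2)^2 = 1/4.

0.25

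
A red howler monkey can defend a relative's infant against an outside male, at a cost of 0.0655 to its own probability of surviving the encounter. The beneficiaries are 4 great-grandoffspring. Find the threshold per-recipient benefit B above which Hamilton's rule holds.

r to a great-grandoffspring = 0.125 (three parent–offspring links: r = (1/2)^3 = 1/8).
Hamilton's rule with n recipients of equal r: n·r·B > C, so B > C/(n·r) = 0.0655/(4·0.125) = 0.131.

0.131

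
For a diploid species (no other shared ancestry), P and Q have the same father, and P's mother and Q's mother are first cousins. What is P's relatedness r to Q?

0.28125

Wright's path rule: contributions from independent ancestry routes add.
P and Q are related in two ways: half-sibs through their shared father (r = 1/4) and second cousins through their mothers (r = 1/32).
r = 1/4 + 1/32 = 0.28125.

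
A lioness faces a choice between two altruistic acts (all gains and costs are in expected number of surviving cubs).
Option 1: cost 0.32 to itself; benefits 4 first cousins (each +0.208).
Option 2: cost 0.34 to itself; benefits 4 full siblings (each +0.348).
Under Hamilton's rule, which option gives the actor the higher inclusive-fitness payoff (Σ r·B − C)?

Option 1: r to a first cousin = 0.125.
Option 1: Σ r·B − C = (4·0.125·0.208) − 0.32 = -0.216.
Option 2: r to a full sibling = 0.5.
Option 2: Σ r·B − C = (4·0.5·0.348) − 0.34 = 0.356.
Option 2 has the higher net inclusive-fitness payoff.

Option 2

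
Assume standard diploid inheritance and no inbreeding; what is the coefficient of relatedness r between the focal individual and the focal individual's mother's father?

0.25

Each parent–offspring link contributes a factor of 1/2, and independent paths through distinct common ancestors add.
Two parent–offspring links: r = (1/2)^2 = 1/4.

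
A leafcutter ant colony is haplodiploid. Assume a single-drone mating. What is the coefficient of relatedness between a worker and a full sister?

0.75

Haplodiploid full sisters inherit their father's entire haploid genome identically (contributing 1/2) and on average half of their mother's contribution (1/2 · 1/2 = 1/4); r = 1/2 + 1/4 = 3/4.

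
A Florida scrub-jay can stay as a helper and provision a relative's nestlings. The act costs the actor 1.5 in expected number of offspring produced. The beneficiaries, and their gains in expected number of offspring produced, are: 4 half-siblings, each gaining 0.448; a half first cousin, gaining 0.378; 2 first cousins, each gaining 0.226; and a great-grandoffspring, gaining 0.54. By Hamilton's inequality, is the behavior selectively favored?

Hamilton's rule: the trait is favored when the sum of r·B over every recipient exceeds the actor's cost C.
r to a half-sibling = 1/4 (half-sibs share one parent — one path of length 2: r = (1/2)^2 = 1/4).
r to a half first cousin = 1/16 (half first cousins share one grandparent — one path of length 4: r = (1/2)^4 = 1/16).
r to a first cousin = 1/8 (first cousins share one grandparent pair — two paths of length 4: r = 2·(1/2)^4 = 1/8).
r to a great-grandoffspring = 1/8 (three parent–offspring links: r = (1/2)^3 = 1/8).
Summing one r·B term per recipient: 4·0.25·0.448 + 1·0.0625·0.378 + 2·0.125·0.226 + 1·0.125·0.54 = 0.595625.
0.595625 < 1.5: the indirect benefit is less than the cost.

No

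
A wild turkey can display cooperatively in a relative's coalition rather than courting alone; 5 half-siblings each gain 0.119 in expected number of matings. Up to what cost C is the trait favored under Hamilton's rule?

r to a half-sibling = 0.25 (half-sibs share one parent — one path of length 2: r = (1/2)^2 = 1/4).
Hamilton's rule: n·r·B > C, so the trait is favored while C < n·r·B = 5·0.25·0.119 = 0.14875.

0.14875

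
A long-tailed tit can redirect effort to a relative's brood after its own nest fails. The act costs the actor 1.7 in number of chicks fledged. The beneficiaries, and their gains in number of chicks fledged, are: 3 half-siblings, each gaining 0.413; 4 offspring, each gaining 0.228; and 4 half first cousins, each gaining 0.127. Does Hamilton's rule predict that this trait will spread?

Hamilton's rule: the trait is favored when the sum of r·B over every recipient exceeds the actor's cost C.
r to a half-sibling = 0.25 (half-sibs share one parent — one path of length 2: r = (1/2)^2 = 1/4).
r to an offspring = 1/2 (one parent–offspring link: r = (1/2)^1 = 1/2).
r to a half first cousin = 0.0625 (half first cousins share one grandparent — one path of length 4: r = (1/2)^4 = 1/16).
Summing one r·B term per recipient: 3·0.25·0.413 + 4·0.5·0.228 + 4·0.0625·0.127 = 0.7975.
0.7975 < 1.7: the indirect benefit is less than the cost.

No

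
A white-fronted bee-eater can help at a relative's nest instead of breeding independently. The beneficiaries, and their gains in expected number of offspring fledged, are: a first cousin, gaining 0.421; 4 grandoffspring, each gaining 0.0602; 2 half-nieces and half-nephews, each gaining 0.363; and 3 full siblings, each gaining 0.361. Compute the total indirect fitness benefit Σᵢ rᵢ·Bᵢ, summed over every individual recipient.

0.745075

r to a first cousin = 0.125 (first cousins share one grandparent pair — two paths of length 4: r = 2·(1/2)^4 = 1/8).
r to a grandoffspring = 1/4 (two parent–offspring links: r = (1/2)^2 = 1/4).
r to a half-niece or half-nephew = 1/8 (half-aunt/uncle↔niece/nephew: one path of length 3: r = (1/2)^3 = 1/8).
r to a full sibling = 0.5 (full sibs share both parents — two paths of length 2: r = 2·(1/2)^2 = 1/2).
Summing one r·B term per recipient: 1·0.125·0.421 + 4·0.25·0.0602 + 2·0.125·0.363 + 3·0.5·0.361 = 0.745075.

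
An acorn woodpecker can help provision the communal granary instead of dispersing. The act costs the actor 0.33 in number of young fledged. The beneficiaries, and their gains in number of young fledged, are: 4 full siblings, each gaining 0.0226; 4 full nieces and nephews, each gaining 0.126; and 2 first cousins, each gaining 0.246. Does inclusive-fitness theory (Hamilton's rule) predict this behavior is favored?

Hamilton's rule: the trait is favored when the sum of r·B over every recipient exceeds the actor's cost C.
r to a full sibling = 1/2 (full sibs share both parents — two paths of length 2: r = 2·(1/2)^2 = 1/2).
r to a full niece or nephew = 0.25 (full aunt/uncle↔niece/nephew: two paths of length 3 through the shared grandparent pair: r = 2·(1/2)^3 = 1/4).
r to a first cousin = 0.125 (first cousins share one grandparent pair — two paths of length 4: r = 2·(1/2)^4 = 1/8).
Summing one r·B term per recipient: 4·0.5·0.0226 + 4·0.25·0.126 + 2·0.125·0.246 = 0.2327.
0.2327 < 0.33: the indirect benefit is less than the cost.

No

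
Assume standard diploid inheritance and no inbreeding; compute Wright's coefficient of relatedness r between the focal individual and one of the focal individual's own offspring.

0.5

Each parent–offspring link contributes a factor of 1/2, and independent paths through distinct common ancestors add.
One parent–offspring link: r = (1/2)^1 = 1/2.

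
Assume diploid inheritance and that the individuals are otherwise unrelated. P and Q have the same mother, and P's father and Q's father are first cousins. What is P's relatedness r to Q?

0.28125

With two independent routes of shared ancestry, r is the sum of the two contributions.
P and Q are related in two ways: half-sibs through their shared mother (r = 1/4) and second cousins through their fathers (r = 1/32).
r = 1/4 + 1/32 = 0.28125.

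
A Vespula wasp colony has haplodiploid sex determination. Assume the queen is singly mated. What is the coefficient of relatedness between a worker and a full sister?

Haplodiploid full sisters inherit their father's entire haploid genome identically (contributing 1/2) and on average half of their mother's contribution (1/2 · 1/2 = 1/4); r = 1/2 + 1/4 = 3/4.

0.75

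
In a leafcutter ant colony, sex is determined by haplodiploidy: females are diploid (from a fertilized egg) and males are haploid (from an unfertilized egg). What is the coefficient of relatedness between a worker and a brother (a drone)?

0.25

Her haploid brother carries none of their father's genes and a random half of their mother's genome; that half matches the maternal half of her own genome with probability 1/2: r = 1/2 · 1/2 = 1/4.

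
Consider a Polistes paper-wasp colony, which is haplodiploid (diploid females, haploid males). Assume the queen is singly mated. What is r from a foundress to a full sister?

0.75

Haplodiploid full sisters inherit their father's entire haploid genome identically (contributing 1/2) and on average half of their mother's contribution (1/2 · 1/2 = 1/4); r = 1/2 + 1/4 = 3/4.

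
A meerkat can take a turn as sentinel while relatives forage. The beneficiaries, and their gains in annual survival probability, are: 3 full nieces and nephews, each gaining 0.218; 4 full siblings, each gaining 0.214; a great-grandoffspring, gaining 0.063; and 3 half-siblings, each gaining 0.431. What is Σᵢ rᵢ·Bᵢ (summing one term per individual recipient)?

r to a full niece or nephew = 0.25 (full aunt/uncle↔niece/nephew: two paths of length 3 through the shared grandparent pair: r = 2·(1/2)^3 = 1/4).
r to a full sibling = 1/2 (full sibs share both parents — two paths of length 2: r = 2·(1/2)^2 = 1/2).
r to a great-grandoffspring = 0.125 (three parent–offspring links: r = (1/2)^3 = 1/8).
r to a half-sibling = 1/4 (half-sibs share one parent — one path of length 2: r = (1/2)^2 = 1/4).
Summing one r·B term per recipient: 3·0.25·0.218 + 4·0.5·0.214 + 1·0.125·0.063 + 3·0.25·0.431 = 0.922625.

0.922625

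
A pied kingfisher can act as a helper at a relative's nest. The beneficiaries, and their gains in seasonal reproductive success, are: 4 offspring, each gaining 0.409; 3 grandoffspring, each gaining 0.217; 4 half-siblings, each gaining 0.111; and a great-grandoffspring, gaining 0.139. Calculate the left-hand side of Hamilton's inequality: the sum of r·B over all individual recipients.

r to an offspring = 1/2 (one parent–offspring link: r = (1/2)^1 = 1/2).
r to a grandoffspring = 0.25 (two parent–offspring links: r = (1/2)^2 = 1/4).
r to a half-sibling = 1/4 (half-sibs share one parent — one path of length 2: r = (1/2)^2 = 1/4).
r to a great-grandoffspring = 0.125 (three parent–offspring links: r = (1/2)^3 = 1/8).
Summing one r·B term per recipient: 4·0.5·0.409 + 3·0.25·0.217 + 4·0.25·0.111 + 1·0.125·0.139 = 1.109125.

1.109125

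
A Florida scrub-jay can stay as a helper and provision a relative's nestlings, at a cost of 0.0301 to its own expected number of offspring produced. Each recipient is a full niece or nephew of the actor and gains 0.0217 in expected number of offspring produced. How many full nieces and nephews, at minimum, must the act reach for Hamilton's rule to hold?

r to a full niece or nephew = 1/4 (full aunt/uncle↔niece/nephew: two paths of length 3 through the shared grandparent pair: r = 2·(1/2)^3 = 1/4).
Hamilton's rule: n·r·B > C  ⇒  n > C/(r·B) = 0.0301/(0.25·0.0217) = 5.548.
The smallest integer exceeding 5.548 is 6.

6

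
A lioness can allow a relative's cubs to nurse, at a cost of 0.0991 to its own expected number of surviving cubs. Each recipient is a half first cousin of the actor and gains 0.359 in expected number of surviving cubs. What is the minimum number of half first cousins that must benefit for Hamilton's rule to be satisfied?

5

r to a half first cousin = 1/16 (half first cousins share one grandparent — one path of length 4: r = (1/2)^4 = 1/16).
Hamilton's rule: n·r·B > C  ⇒  n > C/(r·B) = 0.0991/(0.0625·0.359) = 4.417.
The smallest integer exceeding 4.417 is 5.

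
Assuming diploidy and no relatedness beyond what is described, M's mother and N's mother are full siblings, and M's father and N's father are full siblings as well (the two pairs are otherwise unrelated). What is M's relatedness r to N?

0.25

With two independent routes of shared ancestry, r is the sum of the two contributions.
M and N are related in two ways: first cousins through their mothers (r = 1/8) and first cousins through their fathers (r = 1/8) — i.e. double first cousins.
r = 1/8 + 1/8 = 0.25.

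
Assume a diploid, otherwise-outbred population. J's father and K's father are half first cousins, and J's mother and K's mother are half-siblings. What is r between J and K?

0.078125

Relatedness sums over independent paths through distinct common ancestors.
J and K are related in two ways: half second cousins through their fathers (r = 1/64) and half first cousins through their mothers (r = 1/16).
r = 1/64 + 1/16 = 0.078125.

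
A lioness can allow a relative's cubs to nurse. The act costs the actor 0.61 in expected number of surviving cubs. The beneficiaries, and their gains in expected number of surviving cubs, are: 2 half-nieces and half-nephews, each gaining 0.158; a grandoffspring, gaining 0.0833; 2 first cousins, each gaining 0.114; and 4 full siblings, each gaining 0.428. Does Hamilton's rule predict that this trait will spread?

Hamilton's rule: the trait is favored when the sum of r·B over every recipient exceeds the actor's cost C.
r to a half-niece or half-nephew = 1/8 (half-aunt/uncle↔niece/nephew: one path of length 3: r = (1/2)^3 = 1/8).
r to a grandoffspring = 0.25 (two parent–offspring links: r = (1/2)^2 = 1/4).
r to a first cousin = 0.125 (first cousins share one grandparent pair — two paths of length 4: r = 2·(1/2)^4 = 1/8).
r to a full sibling = 1/2 (full sibs share both parents — two paths of length 2: r = 2·(1/2)^2 = 1/2).
Summing one r·B term per recipient: 2·0.125·0.158 + 1·0.25·0.0833 + 2·0.125·0.114 + 4·0.5·0.428 = 0.944825.
0.944825 > 0.61: the indirect benefit exceeds the cost.

Yes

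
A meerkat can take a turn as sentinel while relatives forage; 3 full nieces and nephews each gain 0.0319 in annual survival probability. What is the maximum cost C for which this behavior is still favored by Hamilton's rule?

0.023925

r to a full niece or nephew = 1/4 (full aunt/uncle↔niece/nephew: two paths of length 3 through the shared grandparent pair: r = 2·(1/2)^3 = 1/4).
Hamilton's rule: n·r·B > C, so the trait is favored while C < n·r·B = 3·0.25·0.0319 = 0.023925.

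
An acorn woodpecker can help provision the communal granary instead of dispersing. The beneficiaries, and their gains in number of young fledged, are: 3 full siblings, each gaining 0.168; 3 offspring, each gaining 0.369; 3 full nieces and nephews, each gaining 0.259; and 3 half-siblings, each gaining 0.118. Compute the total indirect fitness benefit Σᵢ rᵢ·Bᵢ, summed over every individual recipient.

r to a full sibling = 1/2 (full sibs share both parents — two paths of length 2: r = 2·(1/2)^2 = 1/2).
r to an offspring = 1/2 (one parent–offspring link: r = (1/2)^1 = 1/2).
r to a full niece or nephew = 0.25 (full aunt/uncle↔niece/nephew: two paths of length 3 through the shared grandparent pair: r = 2·(1/2)^3 = 1/4).
r to a half-sibling = 1/4 (half-sibs share one parent — one path of length 2: r = (1/2)^2 = 1/4).
Summing one r·B term per recipient: 3·0.5·0.168 + 3·0.5·0.369 + 3·0.25·0.259 + 3·0.25·0.118 = 1.08825.

1.08825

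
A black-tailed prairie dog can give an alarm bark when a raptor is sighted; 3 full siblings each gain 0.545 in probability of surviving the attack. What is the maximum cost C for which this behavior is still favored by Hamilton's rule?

r to a full sibling = 0.5 (full sibs share both parents — two paths of length 2: r = 2·(1/2)^2 = 1/2).
Hamilton's rule: n·r·B > C, so the trait is favored while C < n·r·B = 3·0.5·0.545 = 0.8175.

0.8175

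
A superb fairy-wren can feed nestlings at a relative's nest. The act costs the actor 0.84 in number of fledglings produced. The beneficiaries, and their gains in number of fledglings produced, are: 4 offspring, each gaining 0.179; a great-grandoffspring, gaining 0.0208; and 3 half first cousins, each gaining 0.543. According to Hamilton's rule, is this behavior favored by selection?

Hamilton's rule: the trait is favored when the sum of r·B over every recipient exceeds the actor's cost C.
r to an offspring = 0.5 (one parent–offspring link: r = (1/2)^1 = 1/2).
r to a great-grandoffspring = 1/8 (three parent–offspring links: r = (1/2)^3 = 1/8).
r to a half first cousin = 0.0625 (half first cousins share one grandparent — one path of length 4: r = (1/2)^4 = 1/16).
Summing one r·B term per recipient: 4·0.5·0.179 + 1·0.125·0.0208 + 3·0.0625·0.543 = 0.4624125.
0.4624125 < 0.84: the indirect benefit is less than the cost.

No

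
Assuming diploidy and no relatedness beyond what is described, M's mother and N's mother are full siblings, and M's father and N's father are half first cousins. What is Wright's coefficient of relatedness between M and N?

0.140625

Wright's path rule: contributions from independent ancestry routes add.
M and N are related in two ways: first cousins through their mothers (r = 1/8) and half second cousins through their fathers (r = 1/64).
r = 1/8 + 1/64 = 9/64 = 0.140625.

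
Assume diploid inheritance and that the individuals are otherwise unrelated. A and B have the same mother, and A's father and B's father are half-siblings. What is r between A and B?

Wright's path rule: contributions from independent ancestry routes add.
A and B are related in two ways: half-sibs through their shared mother (r = 1/4) and half first cousins through their fathers (r = 1/16).
r = 1/4 + 1/16 = 0.3125.

0.3125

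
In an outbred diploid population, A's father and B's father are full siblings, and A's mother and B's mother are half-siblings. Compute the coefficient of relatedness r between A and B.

Independent pedigree routes through distinct common ancestors add.
A and B are related in two ways: first cousins through their fathers (r = 1/8) and half first cousins through their mothers (r = 1/16).
r = 1/8 + 1/16 = 3/16 = 0.1875.

0.1875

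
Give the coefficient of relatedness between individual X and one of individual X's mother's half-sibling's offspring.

Each parent–offspring link contributes a factor of 1/2, and independent paths through distinct common ancestors add.
Half first cousins share one grandparent — one path of length 4: r = (1/2)^4 = 1/16.

0.0625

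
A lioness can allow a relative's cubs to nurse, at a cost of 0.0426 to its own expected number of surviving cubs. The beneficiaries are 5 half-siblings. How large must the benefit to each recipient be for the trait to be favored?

0.0341

r to a half-sibling = 1/4 (half-sibs share one parent — one path of length 2: r = (1/2)^2 = 1/4).
Hamilton's rule with n recipients of equal r: n·r·B > C, so B > C/(n·r) = 0.0426/(5·0.25) = 0.0341.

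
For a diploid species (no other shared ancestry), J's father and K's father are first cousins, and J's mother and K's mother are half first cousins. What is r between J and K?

With two independent routes of shared ancestry, r is the sum of the two contributions.
J and K are related in two ways: second cousins through their fathers (r = 1/32) and half second cousins through their mothers (r = 1/64).
r = 1/32 + 1/64 = 0.046875.

0.046875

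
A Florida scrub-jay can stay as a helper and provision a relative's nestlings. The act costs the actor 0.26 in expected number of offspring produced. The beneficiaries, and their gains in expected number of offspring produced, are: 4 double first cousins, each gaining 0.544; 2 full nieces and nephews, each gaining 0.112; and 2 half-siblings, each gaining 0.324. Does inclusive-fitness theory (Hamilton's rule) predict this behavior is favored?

Yes

Hamilton's rule: the trait is favored when the sum of r·B over every recipient exceeds the actor's cost C.
r to a double first cousin = 0.25 (double first cousins share both grandparent pairs — four paths of length 4: r = 4·(1/2)^4 = 1/4).
r to a full niece or nephew = 1/4 (full aunt/uncle↔niece/nephew: two paths of length 3 through the shared grandparent pair: r = 2·(1/2)^3 = 1/4).
r to a half-sibling = 1/4 (half-sibs share one parent — one path of length 2: r = (1/2)^2 = 1/4).
Summing one r·B term per recipient: 4·0.25·0.544 + 2·0.25·0.112 + 2·0.25·0.324 = 0.762.
0.762 > 0.26: the indirect benefit exceeds the cost.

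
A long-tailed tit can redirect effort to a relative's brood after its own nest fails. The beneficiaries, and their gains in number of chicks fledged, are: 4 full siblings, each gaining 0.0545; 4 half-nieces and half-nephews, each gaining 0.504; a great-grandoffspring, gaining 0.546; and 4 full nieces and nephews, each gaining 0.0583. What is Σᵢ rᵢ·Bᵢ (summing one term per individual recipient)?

0.48755

r to a full sibling = 0.5 (full sibs share both parents — two paths of length 2: r = 2·(1/2)^2 = 1/2).
r to a half-niece or half-nephew = 1/8 (half-aunt/uncle↔niece/nephew: one path of length 3: r = (1/2)^3 = 1/8).
r to a great-grandoffspring = 1/8 (three parent–offspring links: r = (1/2)^3 = 1/8).
r to a full niece or nephew = 1/4 (full aunt/uncle↔niece/nephew: two paths of length 3 through the shared grandparent pair: r = 2·(1/2)^3 = 1/4).
Summing one r·B term per recipient: 4·0.5·0.0545 + 4·0.125·0.504 + 1·0.125·0.546 + 4·0.25·0.0583 = 0.48755.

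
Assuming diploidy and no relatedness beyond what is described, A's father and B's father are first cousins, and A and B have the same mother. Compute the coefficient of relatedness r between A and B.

With two independent routes of shared ancestry, r is the sum of the two contributions.
A and B are related in two ways: second cousins through their fathers (r = 1/32) and half-sibs through their shared mother (r = 1/4).
r = 1/32 + 1/4 = 9/32 = 0.28125.

0.28125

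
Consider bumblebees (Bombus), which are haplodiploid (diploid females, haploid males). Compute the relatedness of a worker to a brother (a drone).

Her haploid brother carries none of their father's genes and a random half of their mother's genome; that half matches the maternal half of her own genome with probability 1/2: r = 1/2 · 1/2 = 1/4.

0.25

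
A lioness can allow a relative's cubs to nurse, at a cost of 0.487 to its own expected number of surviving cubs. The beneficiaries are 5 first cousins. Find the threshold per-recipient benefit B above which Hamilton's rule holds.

0.7792

r to a first cousin = 1/8 (first cousins share one grandparent pair — two paths of length 4: r = 2·(1/2)^4 = 1/8).
Hamilton's rule with n recipients of equal r: n·r·B > C, so B > C/(n·r) = 0.487/(5·0.125) = 0.7792.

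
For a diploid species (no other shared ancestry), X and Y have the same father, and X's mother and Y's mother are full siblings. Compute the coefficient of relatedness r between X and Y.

With two independent routes of shared ancestry, r is the sum of the two contributions.
X and Y are related in two ways: half-sibs through their shared father (r = 1/4) and first cousins through their mothers (r = 1/8).
r = 1/4 + 1/8 = 0.375.

0.375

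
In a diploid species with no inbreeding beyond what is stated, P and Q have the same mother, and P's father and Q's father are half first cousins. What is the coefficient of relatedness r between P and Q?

0.265625

With two independent routes of shared ancestry, r is the sum of the two contributions.
P and Q are related in two ways: half-sibs through their shared mother (r = 1/4) and half second cousins through their fathers (r = 1/64).
r = 1/4 + 1/64 = 0.265625.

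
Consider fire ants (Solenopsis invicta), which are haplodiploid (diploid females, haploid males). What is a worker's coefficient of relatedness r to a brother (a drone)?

0.25

Her haploid brother carries none of their father's genes and a random half of their mother's genome; that half matches the maternal half of her own genome with probability 1/2: r = 1/2 · 1/2 = 1/4.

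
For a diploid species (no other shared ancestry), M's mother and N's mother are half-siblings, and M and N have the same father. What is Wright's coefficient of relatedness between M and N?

Independent pedigree routes through distinct common ancestors add.
M and N are related in two ways: half first cousins through their mothers (r = 1/16) and half-sibs through their shared father (r = 1/4).
r = 1/16 + 1/4 = 0.3125.

0.3125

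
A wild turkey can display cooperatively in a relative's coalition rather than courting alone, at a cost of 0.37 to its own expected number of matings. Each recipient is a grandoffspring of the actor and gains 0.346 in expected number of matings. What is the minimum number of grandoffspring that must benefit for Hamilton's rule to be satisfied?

r to a grandoffspring = 0.25 (two parent–offspring links: r = (1/2)^2 = 1/4).
Hamilton's rule: n·r·B > C  ⇒  n > C/(r·B) = 0.37/(0.25·0.346) = 4.277.
The smallest integer exceeding 4.277 is 5.

5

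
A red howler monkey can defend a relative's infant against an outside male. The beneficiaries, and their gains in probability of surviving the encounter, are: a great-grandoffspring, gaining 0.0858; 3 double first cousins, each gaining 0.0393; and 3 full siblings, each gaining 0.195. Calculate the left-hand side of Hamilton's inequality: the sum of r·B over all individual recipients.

0.3327

r to a great-grandoffspring = 0.125 (three parent–offspring links: r = (1/2)^3 = 1/8).
r to a double first cousin = 0.25 (double first cousins share both grandparent pairs — four paths of length 4: r = 4·(1/2)^4 = 1/4).
r to a full sibling = 0.5 (full sibs share both parents — two paths of length 2: r = 2·(1/2)^2 = 1/2).
Summing one r·B term per recipient: 1·0.125·0.0858 + 3·0.25·0.0393 + 3·0.5·0.195 = 0.3327.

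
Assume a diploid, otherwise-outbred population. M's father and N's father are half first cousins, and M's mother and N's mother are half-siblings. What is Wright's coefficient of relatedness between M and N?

Relatedness sums over independent paths through distinct common ancestors.
M and N are related in two ways: half second cousins through their fathers (r = 1/64) and half first cousins through their mothers (r = 1/16).
r = 1/64 + 1/16 = 5/64 = 0.078125.

0.078125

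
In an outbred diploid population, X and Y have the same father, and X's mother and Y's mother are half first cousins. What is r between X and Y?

With two independent routes of shared ancestry, r is the sum of the two contributions.
X and Y are related in two ways: half-sibs through their shared father (r = 1/4) and half second cousins through their mothers (r = 1/64).
r = 1/4 + 1/64 = 0.265625.

0.265625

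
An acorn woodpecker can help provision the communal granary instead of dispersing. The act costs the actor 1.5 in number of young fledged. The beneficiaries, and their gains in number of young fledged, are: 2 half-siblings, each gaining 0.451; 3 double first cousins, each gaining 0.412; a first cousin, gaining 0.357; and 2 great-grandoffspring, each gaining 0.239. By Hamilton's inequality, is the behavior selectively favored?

Hamilton's rule: the trait is favored when the sum of r·B over every recipient exceeds the actor's cost C.
r to a half-sibling = 0.25 (half-sibs share one parent — one path of length 2: r = (1/2)^2 = 1/4).
r to a double first cousin = 1/4 (double first cousins share both grandparent pairs — four paths of length 4: r = 4·(1/2)^4 = 1/4).
r to a first cousin = 1/8 (first cousins share one grandparent pair — two paths of length 4: r = 2·(1/2)^4 = 1/8).
r to a great-grandoffspring = 0.125 (three parent–offspring links: r = (1/2)^3 = 1/8).
Summing one r·B term per recipient: 2·0.25·0.451 + 3·0.25·0.412 + 1·0.125·0.357 + 2·0.125·0.239 = 0.638875.
0.638875 < 1.5: the indirect benefit is less than the cost.

No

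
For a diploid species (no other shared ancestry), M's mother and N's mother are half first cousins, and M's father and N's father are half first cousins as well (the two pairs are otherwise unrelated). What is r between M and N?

0.03125

Relatedness sums over independent paths through distinct common ancestors.
M and N are related in two ways: half second cousins through their mothers (r = 1/64) and half second cousins through their fathers (r = 1/64).
r = 1/64 + 1/64 = 0.03125.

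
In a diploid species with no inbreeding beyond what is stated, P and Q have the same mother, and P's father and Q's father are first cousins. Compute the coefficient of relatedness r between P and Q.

0.28125

With two independent routes of shared ancestry, r is the sum of the two contributions.
P and Q are related in two ways: half-sibs through their shared mother (r = 1/4) and second cousins through their fathers (r = 1/32).
r = 1/4 + 1/32 = 0.28125.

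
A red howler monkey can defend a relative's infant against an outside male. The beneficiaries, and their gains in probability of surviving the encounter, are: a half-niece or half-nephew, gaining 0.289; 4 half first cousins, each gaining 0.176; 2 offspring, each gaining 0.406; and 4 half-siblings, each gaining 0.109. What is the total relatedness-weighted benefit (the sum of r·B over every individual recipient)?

r to a half-niece or half-nephew = 1/8 (half-aunt/uncle↔niece/nephew: one path of length 3: r = (1/2)^3 = 1/8).
r to a half first cousin = 0.0625 (half first cousins share one grandparent — one path of length 4: r = (1/2)^4 = 1/16).
r to an offspring = 1/2 (one parent–offspring link: r = (1/2)^1 = 1/2).
r to a half-sibling = 0.25 (half-sibs share one parent — one path of length 2: r = (1/2)^2 = 1/4).
Summing one r·B term per recipient: 1·0.125·0.289 + 4·0.0625·0.176 + 2·0.5·0.406 + 4·0.25·0.109 = 0.595125.

0.595125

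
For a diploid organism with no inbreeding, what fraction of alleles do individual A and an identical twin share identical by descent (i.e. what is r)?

Monozygotic twins share every allele identical by descent: r = 1.

1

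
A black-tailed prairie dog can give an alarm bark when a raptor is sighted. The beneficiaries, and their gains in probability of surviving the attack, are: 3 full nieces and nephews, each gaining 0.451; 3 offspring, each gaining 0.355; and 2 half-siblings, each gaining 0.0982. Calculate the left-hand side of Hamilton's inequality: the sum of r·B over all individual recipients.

r to a full niece or nephew = 1/4 (full aunt/uncle↔niece/nephew: two paths of length 3 through the shared grandparent pair: r = 2·(1/2)^3 = 1/4).
r to an offspring = 0.5 (one parent–offspring link: r = (1/2)^1 = 1/2).
r to a half-sibling = 1/4 (half-sibs share one parent — one path of length 2: r = (1/2)^2 = 1/4).
Summing one r·B term per recipient: 3·0.25·0.451 + 3·0.5·0.355 + 2·0.25·0.0982 = 0.91985.

0.91985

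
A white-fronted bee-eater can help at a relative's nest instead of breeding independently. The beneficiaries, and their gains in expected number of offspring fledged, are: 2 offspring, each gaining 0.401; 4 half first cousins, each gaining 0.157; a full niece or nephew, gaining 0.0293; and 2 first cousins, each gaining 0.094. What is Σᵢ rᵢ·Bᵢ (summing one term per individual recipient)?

r to an offspring = 0.5 (one parent–offspring link: r = (1/2)^1 = 1/2).
r to a half first cousin = 1/16 (half first cousins share one grandparent — one path of length 4: r = (1/2)^4 = 1/16).
r to a full niece or nephew = 0.25 (full aunt/uncle↔niece/nephew: two paths of length 3 through the shared grandparent pair: r = 2·(1/2)^3 = 1/4).
r to a first cousin = 0.125 (first cousins share one grandparent pair — two paths of length 4: r = 2·(1/2)^4 = 1/8).
Summing one r·B term per recipient: 2·0.5·0.401 + 4·0.0625·0.157 + 1·0.25·0.0293 + 2·0.125·0.094 = 0.471075.

0.471075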